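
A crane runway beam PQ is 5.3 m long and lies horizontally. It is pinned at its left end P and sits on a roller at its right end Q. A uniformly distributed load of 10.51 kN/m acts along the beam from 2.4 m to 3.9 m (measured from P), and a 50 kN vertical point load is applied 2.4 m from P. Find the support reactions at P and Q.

Resultant of the distributed load: 10.51 × 1.5 = 15.765 kN at 3.15 m from P.
Moments about P: Q_y·5.3 − (10.51·1.5)·3.15 − 50·2.4 = 0 → Q_y = 169.65975/5.3 = 32.0113 ≈ 32.01 kN.
ΣF_y = 0: P_y + 32.0113 − 10.51·1.5 − 50 = 0 → P_y = 33.75 kN.
ΣF_x = 0: no horizontal applied forces, so P_x = 0.

P_x = 0, P_y = 33.75 kN, Q_y = 32.01 kN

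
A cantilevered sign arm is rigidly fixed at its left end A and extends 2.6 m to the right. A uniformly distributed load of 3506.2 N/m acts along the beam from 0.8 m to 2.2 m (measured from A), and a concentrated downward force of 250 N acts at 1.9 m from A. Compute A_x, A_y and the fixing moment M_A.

A_x = 0, A_y = 5159 N, M_A = 7838 N·m

Resultant of the distributed load: 3506.2 × 1.4 = 4908.68 N at 1.5 m from A.
ΣF_x = 0: A_x = 0.
ΣF_y = 0: A_y − 3506.2·1.4 − 250 = 0 → A_y = 5159 N.
ΣM about A: M_A − (3506.2·1.4)·1.5 − 250·1.9 = 0 → M_A = 7838 N·m.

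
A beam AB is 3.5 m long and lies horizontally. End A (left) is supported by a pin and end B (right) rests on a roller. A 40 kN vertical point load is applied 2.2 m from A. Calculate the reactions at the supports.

A_x = 0, A_y = 14.86 kN, B_y = 25.14 kN

ΣM about A: B_y·3.5 − 40·2.2 = 0 → B_y = 88/3.5 = 25.1429 ≈ 25.14 kN.
ΣF_y = 0: A_y + 25.1429 − 40 = 0 → A_y = 14.86 kN.
ΣF_x = 0: no horizontal applied forces, so A_x = 0.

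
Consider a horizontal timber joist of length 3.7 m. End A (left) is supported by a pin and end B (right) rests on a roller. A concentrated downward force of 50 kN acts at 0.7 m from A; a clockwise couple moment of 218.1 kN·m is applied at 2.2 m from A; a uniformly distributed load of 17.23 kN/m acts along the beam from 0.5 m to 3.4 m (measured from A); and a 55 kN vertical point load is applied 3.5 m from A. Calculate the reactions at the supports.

A_x = 0, A_y = 8.201 kN, B_y = 146.8 kN

Resultant of the distributed load: 17.23 × 2.9 = 49.967 kN at 1.95 m from A.
Taking moments about A: B_y·3.7 − 50·0.7 − 218.1 − (17.23·2.9)·1.95 − 55·3.5 = 0 → B_y = 543.03565/3.7 = 146.766 ≈ 146.8 kN.
ΣF_y = 0: A_y + 146.766 − 50 − 17.23·2.9 − 55 = 0 → A_y = 8.201 kN.
ΣF_x = 0: no horizontal applied forces, so A_x = 0.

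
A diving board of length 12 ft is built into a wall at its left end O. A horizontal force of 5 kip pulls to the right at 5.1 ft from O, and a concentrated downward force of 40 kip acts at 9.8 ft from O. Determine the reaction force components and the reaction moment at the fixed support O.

ΣF_x = 0: O_x + 5 = 0 → O_x = -5.000 kip.
ΣF_y = 0: O_y − 40 = 0 → O_y = 40.00 kip.
ΣM about O: M_O − 40·9.8 = 0 → M_O = 392.0 kip·ft.

O_x = -5.000 kip, O_y = 40.00 kip, M_O = 392.0 kip·ft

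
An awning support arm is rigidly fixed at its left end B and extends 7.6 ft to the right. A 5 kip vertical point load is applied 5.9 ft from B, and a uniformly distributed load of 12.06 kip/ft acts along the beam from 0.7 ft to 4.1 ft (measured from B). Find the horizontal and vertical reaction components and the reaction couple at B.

Resultant of the distributed load: 12.06 × 3.4 = 41.004 kip at 2.4 ft from B.
ΣF_x = 0: B_x = 0.
ΣF_y = 0: B_y − 5 − 12.06·3.4 = 0 → B_y = 46.00 kip.
ΣM about B: M_B − 5·5.9 − (12.06·3.4)·2.4 = 0 → M_B = 127.9 kip·ft.

B_x = 0, B_y = 46.00 kip, M_B = 127.9 kip·ft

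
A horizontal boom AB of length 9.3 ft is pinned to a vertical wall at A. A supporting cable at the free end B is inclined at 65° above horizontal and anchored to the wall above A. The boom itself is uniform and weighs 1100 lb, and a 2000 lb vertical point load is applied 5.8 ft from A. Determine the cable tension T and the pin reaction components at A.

ΣM about A: T·sin65°·9.3 − 1100·4.65 − 2000·5.8 = 0 → T = 16715/(9.3·0.906308) = 1983.11 ≈ 1983 lb.
ΣF_x = 0: A_x − T·cos65° = 0 → A_x = 1983.11 × 0.422618 = 838.1 lb.
ΣF_y = 0: A_y + T·sin65° − 1100 − 2000 = 0 → A_y = 3100 − 1983.11 × 0.906308 = 1303 lb.

T = 1983 lb, A_x = 838.1 lb, A_y = 1303 lb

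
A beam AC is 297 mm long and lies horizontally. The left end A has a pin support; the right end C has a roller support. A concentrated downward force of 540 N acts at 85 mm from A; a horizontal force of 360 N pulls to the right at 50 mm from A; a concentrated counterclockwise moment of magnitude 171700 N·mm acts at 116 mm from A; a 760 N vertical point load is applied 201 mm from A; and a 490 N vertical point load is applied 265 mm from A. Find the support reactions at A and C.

ΣM about A: C_y·297 − 540·85 + 171700 − 760·201 − 490·265 = 0 → C_y = 156810/297 = 527.98 ≈ 528.0 N.
ΣF_y = 0: A_y + 527.98 − 540 − 760 − 490 = 0 → A_y = 1262 N.
ΣF_x = 0: A_x + 360 = 0 → A_x = -360.0 N.

A_x = -360.0 N, A_y = 1262 N, C_y = 528.0 N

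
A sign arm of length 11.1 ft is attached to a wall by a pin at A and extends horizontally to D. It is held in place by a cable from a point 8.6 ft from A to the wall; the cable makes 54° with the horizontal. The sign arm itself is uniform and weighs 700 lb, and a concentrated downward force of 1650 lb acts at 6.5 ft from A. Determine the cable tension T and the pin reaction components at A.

T = 2100 lb, A_x = 1234 lb, A_y = 651.2 lb

ΣM about A: T·sin54°·8.6 − 700·5.55 − 1650·6.5 = 0 → T = 14610/(8.6·0.809017) = 2099.88 ≈ 2100 lb.
ΣF_x = 0: A_x − T·cos54° = 0 → A_x = 2099.88 × 0.587785 = 1234 lb.
ΣF_y = 0: A_y + T·sin54° − 700 − 1650 = 0 → A_y = 2350 − 2099.88 × 0.809017 = 651.2 lb.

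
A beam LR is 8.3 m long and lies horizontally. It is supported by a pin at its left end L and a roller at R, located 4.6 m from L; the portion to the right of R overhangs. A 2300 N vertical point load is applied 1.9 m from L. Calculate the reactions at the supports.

L_x = 0, L_y = 1350 N, R_y = 950.0 N

ΣM about L: R_y·4.6 − 2300·1.9 = 0 → R_y = 4370/4.6 = 950.0 N.
ΣF_y = 0: L_y + 950 − 2300 = 0 → L_y = 1350 N.
ΣF_x = 0: no horizontal applied forces, so L_x = 0.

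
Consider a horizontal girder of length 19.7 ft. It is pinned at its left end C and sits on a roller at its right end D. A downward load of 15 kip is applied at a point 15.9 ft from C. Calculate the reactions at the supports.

Moments about C: D_y·19.7 − 15·15.9 = 0 → D_y = 238.5/19.7 = 12.1066 ≈ 12.11 kip.
ΣF_y = 0: C_y + 12.1066 − 15 = 0 → C_y = 2.893 kip.
ΣF_x = 0: no horizontal applied forces, so C_x = 0.

C_x = 0, C_y = 2.893 kip, D_y = 12.11 kip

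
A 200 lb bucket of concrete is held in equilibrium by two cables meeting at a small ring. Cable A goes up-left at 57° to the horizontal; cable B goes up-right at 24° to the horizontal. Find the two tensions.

T_A = 185.0 lb, T_B = 110.3 lb

ΣF_x = 0: −T_A·cos57° + T_B·cos24° = 0 → T_B = 0.596182·T_A.
ΣF_y = 0: T_A·sin57° + T_B·sin24° = 200.
Substitute: T_A·(0.838671 + 0.596182·0.406737) = 200 → T_A = 184.986 ≈ 185.0 lb.
Then T_B = 0.596182 × 184.986 = 110.3 lb.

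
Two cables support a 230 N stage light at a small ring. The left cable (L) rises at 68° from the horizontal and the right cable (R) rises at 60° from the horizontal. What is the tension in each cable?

T_L = 145.9 N, T_R = 109.3 N

ΣF_x = 0: −T_L·cos68° + T_R·cos60° = 0 → T_R = 0.749213·T_L.
ΣF_y = 0: T_L·sin68° + T_R·sin60° = 230.
Substitute: T_L·(0.927184 + 0.749213·0.866025) = 230 → T_L = 145.937 ≈ 145.9 N.
Then T_R = 0.749213 × 145.937 = 109.3 N.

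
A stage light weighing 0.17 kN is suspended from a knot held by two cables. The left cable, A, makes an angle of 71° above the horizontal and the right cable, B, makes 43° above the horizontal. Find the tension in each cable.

T_A = 0.1361 kN, T_B = 0.06058 kN

ΣF_x = 0: −T_A·cos71° + T_B·cos43° = 0 → T_B = 0.445158·T_A.
ΣF_y = 0: T_A·sin71° + T_B·sin43° = 0.17.
Substitute: T_A·(0.945519 + 0.445158·0.681998) = 0.17 → T_A = 0.136096 ≈ 0.1361 kN.
Then T_B = 0.445158 × 0.136096 = 0.06058 kN.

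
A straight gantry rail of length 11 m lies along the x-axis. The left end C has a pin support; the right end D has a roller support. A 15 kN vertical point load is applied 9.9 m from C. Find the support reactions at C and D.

ΣM about C: D_y·11 − 15·9.9 = 0 → D_y = 148.5/11 = 13.50 kN.
ΣF_y = 0: C_y + 13.5 − 15 = 0 → C_y = 1.500 kN.
ΣF_x = 0: no horizontal applied forces, so C_x = 0.

C_x = 0, C_y = 1.500 kN, D_y = 13.50 kN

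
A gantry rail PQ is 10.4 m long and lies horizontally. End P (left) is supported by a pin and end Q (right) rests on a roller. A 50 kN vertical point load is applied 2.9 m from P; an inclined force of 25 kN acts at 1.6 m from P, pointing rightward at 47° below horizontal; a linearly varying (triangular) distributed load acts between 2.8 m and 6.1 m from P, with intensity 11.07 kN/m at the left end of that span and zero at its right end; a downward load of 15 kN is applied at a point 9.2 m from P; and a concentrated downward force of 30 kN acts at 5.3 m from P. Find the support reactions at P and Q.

P_x = -17.05 kN, P_y = 79.39 kN, Q_y = 52.16 kN

Resultant of the triangular load: ½ × 11.07 × 3.3 = 18.2655 kN, acting at 3.9 m from P (one-third of the span from the peak).
Taking moments about P: Q_y·10.4 − 50·2.9 − 25·sin47°·1.6 − (½·11.07·3.3)·3.9 − 15·9.2 − 30·5.3 = 0 → Q_y = 542.49/10.4 = 52.1625 ≈ 52.16 kN.
ΣF_y = 0: P_y + 52.1625 − 50 − 25·sin47° − ½·11.07·3.3 − 15 − 30 = 0 → P_y = 79.39 kN.
ΣF_x = 0: P_x + 25·cos47° = 0 → P_x = -17.05 kN.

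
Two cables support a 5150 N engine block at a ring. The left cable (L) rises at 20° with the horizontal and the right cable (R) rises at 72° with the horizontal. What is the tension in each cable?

ΣF_x = 0: −T_L·cos20° + T_R·cos72° = 0 → T_R = 3.04091·T_L.
ΣF_y = 0: T_L·sin20° + T_R·sin72° = 5150.
Substitute: T_L·(0.34202 + 3.04091·0.951057) = 5150 → T_L = 1592.41 ≈ 1592 N.
Then T_R = 3.04091 × 1592.41 = 4842 N.

T_L = 1592 N, T_R = 4842 N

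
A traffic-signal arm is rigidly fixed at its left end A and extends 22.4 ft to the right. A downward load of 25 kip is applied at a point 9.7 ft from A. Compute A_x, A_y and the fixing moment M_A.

A_x = 0, A_y = 25.00 kip, M_A = 242.5 kip·ft

ΣF_x = 0: A_x = 0.
ΣF_y = 0: A_y − 25 = 0 → A_y = 25.00 kip.
ΣM about A: M_A − 25·9.7 = 0 → M_A = 242.5 kip·ft.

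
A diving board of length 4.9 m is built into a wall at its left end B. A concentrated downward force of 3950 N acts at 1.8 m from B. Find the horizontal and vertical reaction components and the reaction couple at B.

B_x = 0, B_y = 3950 N, M_B = 7110 N·m

ΣF_x = 0: B_x = 0.
ΣF_y = 0: B_y − 3950 = 0 → B_y = 3950 N.
ΣM about B: M_B − 3950·1.8 = 0 → M_B = 7110 N·m.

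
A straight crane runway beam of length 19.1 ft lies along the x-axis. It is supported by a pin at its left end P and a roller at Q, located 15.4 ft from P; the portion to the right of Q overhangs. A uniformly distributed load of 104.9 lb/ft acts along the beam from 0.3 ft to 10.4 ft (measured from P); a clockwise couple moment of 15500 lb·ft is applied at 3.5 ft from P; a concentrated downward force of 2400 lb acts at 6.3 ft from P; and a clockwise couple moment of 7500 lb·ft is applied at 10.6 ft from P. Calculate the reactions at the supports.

Resultant of the distributed load: 104.9 × 10.1 = 1059.49 lb at 5.35 ft from P.
ΣM about P: Q_y·15.4 − (104.9·10.1)·5.35 − 15500 − 2400·6.3 − 7500 = 0 → Q_y = 43788.2715/15.4 = 2843.39 ≈ 2843 lb.
ΣF_y = 0: P_y + 2843.39 − 104.9·10.1 − 2400 = 0 → P_y = 616.1 lb.
ΣF_x = 0: no horizontal applied forces, so P_x = 0.

P_x = 0, P_y = 616.1 lb, Q_y = 2843 lb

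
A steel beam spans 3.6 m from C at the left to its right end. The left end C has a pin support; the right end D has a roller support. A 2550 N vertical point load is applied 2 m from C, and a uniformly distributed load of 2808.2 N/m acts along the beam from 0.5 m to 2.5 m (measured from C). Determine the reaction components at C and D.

Resultant of the distributed load: 2808.2 × 2 = 5616.4 N at 1.5 m from C.
Taking moments about C: D_y·3.6 − 2550·2 − (2808.2·2)·1.5 = 0 → D_y = 13524.6/3.6 = 3756.83 ≈ 3757 N.
ΣF_y = 0: C_y + 3756.83 − 2550 − 2808.2·2 = 0 → C_y = 4410 N.
ΣF_x = 0: no horizontal applied forces, so C_x = 0.

C_x = 0, C_y = 4410 N, D_y = 3757 N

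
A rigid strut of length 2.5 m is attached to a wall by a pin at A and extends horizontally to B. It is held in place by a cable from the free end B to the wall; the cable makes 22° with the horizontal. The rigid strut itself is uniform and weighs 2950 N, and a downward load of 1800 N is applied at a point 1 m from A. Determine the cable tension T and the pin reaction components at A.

ΣM about A: T·sin22°·2.5 − 2950·1.25 − 1800·1 = 0 → T = 5487.5/(2.5·0.374607) = 5859.47 ≈ 5859 N.
ΣF_x = 0: A_x − T·cos22° = 0 → A_x = 5859.47 × 0.927184 = 5433 N.
ΣF_y = 0: A_y + T·sin22° − 2950 − 1800 = 0 → A_y = 4750 − 5859.47 × 0.374607 = 2555 N.

T = 5859 N, A_x = 5433 N, A_y = 2555 N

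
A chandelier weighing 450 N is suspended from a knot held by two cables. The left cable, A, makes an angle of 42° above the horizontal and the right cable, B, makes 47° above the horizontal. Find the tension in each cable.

ΣF_x = 0: −T_A·cos42° + T_B·cos47° = 0 → T_B = 1.08966·T_A.
ΣF_y = 0: T_A·sin42° + T_B·sin47° = 450.
Substitute: T_A·(0.669131 + 1.08966·0.731354) = 450 → T_A = 306.946 ≈ 306.9 N.
Then T_B = 1.08966 × 306.946 = 334.5 N.

T_A = 306.9 N, T_B = 334.5 N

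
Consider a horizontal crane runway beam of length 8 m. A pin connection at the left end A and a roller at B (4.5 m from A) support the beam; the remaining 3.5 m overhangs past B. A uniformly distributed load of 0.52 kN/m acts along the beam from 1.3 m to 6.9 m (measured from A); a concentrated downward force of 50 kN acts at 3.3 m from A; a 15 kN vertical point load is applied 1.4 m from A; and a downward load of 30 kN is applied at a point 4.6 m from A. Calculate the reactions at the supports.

A_x = 0, A_y = 23.26 kN, B_y = 74.65 kN

Resultant of the distributed load: 0.52 × 5.6 = 2.912 kN at 4.1 m from A.
Moments about A: B_y·4.5 − (0.52·5.6)·4.1 − 50·3.3 − 15·1.4 − 30·4.6 = 0 → B_y = 335.9392/4.5 = 74.6532 ≈ 74.65 kN.
ΣF_y = 0: A_y + 74.6532 − 0.52·5.6 − 50 − 15 − 30 = 0 → A_y = 23.26 kN.
ΣF_x = 0: no horizontal applied forces, so A_x = 0.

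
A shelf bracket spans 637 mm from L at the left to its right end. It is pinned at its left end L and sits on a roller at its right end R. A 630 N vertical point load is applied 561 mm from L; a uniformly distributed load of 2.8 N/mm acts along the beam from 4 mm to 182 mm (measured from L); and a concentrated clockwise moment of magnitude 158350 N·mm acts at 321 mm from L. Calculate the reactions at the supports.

L_x = 0, L_y = 252.2 N, R_y = 876.2 N

Resultant of the distributed load: 2.8 × 178 = 498.4 N at 93 mm from L.
Taking moments about L: R_y·637 − 630·561 − (2.8·178)·93 − 158350 = 0 → R_y = 558131.2/637 = 876.187 ≈ 876.2 N.
ΣF_y = 0: L_y + 876.187 − 630 − 2.8·178 = 0 → L_y = 252.2 N.
ΣF_x = 0: no horizontal applied forces, so L_x = 0.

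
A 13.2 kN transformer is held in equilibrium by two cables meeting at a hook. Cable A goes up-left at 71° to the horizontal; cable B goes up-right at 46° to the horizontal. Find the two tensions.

T_A = 10.29 kN, T_B = 4.823 kN

ΣF_x = 0: −T_A·cos71° + T_B·cos46° = 0 → T_B = 0.468674·T_A.
ΣF_y = 0: T_A·sin71° + T_B·sin46° = 13.2.
Substitute: T_A·(0.945519 + 0.468674·0.71934) = 13.2 → T_A = 10.2912 ≈ 10.29 kN.
Then T_B = 0.468674 × 10.2912 = 4.823 kN.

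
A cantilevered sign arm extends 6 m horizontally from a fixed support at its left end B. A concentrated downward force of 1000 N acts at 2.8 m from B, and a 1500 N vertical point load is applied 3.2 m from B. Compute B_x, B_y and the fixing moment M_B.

B_x = 0, B_y = 2500 N, M_B = 7600 N·m

ΣF_x = 0: B_x = 0.
ΣF_y = 0: B_y − 1000 − 1500 = 0 → B_y = 2500 N.
ΣM about B: M_B − 1000·2.8 − 1500·3.2 = 0 → M_B = 7600 N·m.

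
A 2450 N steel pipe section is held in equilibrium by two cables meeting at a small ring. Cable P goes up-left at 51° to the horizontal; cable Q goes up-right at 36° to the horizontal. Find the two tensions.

ΣF_x = 0: −T_P·cos51° + T_Q·cos36° = 0 → T_Q = 0.777883·T_P.
ΣF_y = 0: T_P·sin51° + T_Q·sin36° = 2450.
Substitute: T_P·(0.777146 + 0.777883·0.587785) = 2450 → T_P = 1984.81 ≈ 1985 N.
Then T_Q = 0.777883 × 1984.81 = 1544 N.

T_P = 1985 N, T_Q = 1544 N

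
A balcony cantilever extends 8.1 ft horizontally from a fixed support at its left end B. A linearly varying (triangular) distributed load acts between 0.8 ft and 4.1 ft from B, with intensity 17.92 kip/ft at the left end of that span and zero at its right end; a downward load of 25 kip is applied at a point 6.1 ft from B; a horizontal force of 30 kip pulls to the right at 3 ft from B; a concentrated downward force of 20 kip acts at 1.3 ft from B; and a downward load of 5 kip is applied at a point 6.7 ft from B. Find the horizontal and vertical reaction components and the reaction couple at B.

B_x = -30.00 kip, B_y = 79.57 kip, M_B = 268.2 kip·ft

Resultant of the triangular load: ½ × 17.92 × 3.3 = 29.568 kip, acting at 1.9 ft from B (one-third of the span from the peak).
ΣF_x = 0: B_x + 30 = 0 → B_x = -30.00 kip.
ΣF_y = 0: B_y − ½·17.92·3.3 − 25 − 20 − 5 = 0 → B_y = 79.57 kip.
ΣM about B: M_B − (½·17.92·3.3)·1.9 − 25·6.1 − 20·1.3 − 5·6.7 = 0 → M_B = 268.2 kip·ft.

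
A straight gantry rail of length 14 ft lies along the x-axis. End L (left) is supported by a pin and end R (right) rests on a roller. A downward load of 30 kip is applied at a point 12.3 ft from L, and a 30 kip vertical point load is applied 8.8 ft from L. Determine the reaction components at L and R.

Moments about L: R_y·14 − 30·12.3 − 30·8.8 = 0 → R_y = 633/14 = 45.2143 ≈ 45.21 kip.
ΣF_y = 0: L_y + 45.2143 − 30 − 30 = 0 → L_y = 14.79 kip.
ΣF_x = 0: no horizontal applied forces, so L_x = 0.

L_x = 0, L_y = 14.79 kip, R_y = 45.21 kip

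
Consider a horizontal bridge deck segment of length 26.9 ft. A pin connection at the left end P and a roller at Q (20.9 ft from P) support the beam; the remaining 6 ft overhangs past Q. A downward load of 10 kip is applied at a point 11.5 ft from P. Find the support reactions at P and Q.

Taking moments about P: Q_y·20.9 − 10·11.5 = 0 → Q_y = 115/20.9 = 5.50239 ≈ 5.502 kip.
ΣF_y = 0: P_y + 5.50239 − 10 = 0 → P_y = 4.498 kip.
ΣF_x = 0: no horizontal applied forces, so P_x = 0.

P_x = 0, P_y = 4.498 kip, Q_y = 5.502 kip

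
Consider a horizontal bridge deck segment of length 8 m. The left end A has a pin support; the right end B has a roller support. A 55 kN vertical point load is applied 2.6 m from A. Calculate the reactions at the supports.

Taking moments about A: B_y·8 − 55·2.6 = 0 → B_y = 143/8 = 17.875 ≈ 17.88 kN.
ΣF_y = 0: A_y + 17.875 − 55 = 0 → A_y = 37.12 kN.
ΣF_x = 0: no horizontal applied forces, so A_x = 0.

A_x = 0, A_y = 37.12 kN, B_y = 17.88 kN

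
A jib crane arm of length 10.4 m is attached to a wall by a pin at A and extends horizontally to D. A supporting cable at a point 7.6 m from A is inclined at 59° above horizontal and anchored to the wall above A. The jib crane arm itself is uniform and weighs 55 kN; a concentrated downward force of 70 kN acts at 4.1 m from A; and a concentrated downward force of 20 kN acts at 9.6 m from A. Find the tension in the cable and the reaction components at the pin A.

ΣM about A: T·sin59°·7.6 − 55·5.2 − 70·4.1 − 20·9.6 = 0 → T = 765/(7.6·0.857167) = 117.431 ≈ 117.4 kN.
ΣF_x = 0: A_x − T·cos59° = 0 → A_x = 117.431 × 0.515038 = 60.48 kN.
ΣF_y = 0: A_y + T·sin59° − 55 − 70 − 20 = 0 → A_y = 145 − 117.431 × 0.857167 = 44.34 kN.

T = 117.4 kN, A_x = 60.48 kN, A_y = 44.34 kN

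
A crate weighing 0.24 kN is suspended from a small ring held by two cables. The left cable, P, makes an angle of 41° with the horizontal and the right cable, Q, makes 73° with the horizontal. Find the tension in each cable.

ΣF_x = 0: −T_P·cos41° + T_Q·cos73° = 0 → T_Q = 2.58134·T_P.
ΣF_y = 0: T_P·sin41° + T_Q·sin73° = 0.24.
Substitute: T_P·(0.656059 + 2.58134·0.956305) = 0.24 → T_P = 0.0768097 ≈ 0.07681 kN.
Then T_Q = 2.58134 × 0.0768097 = 0.1983 kN.

T_P = 0.07681 kN, T_Q = 0.1983 kN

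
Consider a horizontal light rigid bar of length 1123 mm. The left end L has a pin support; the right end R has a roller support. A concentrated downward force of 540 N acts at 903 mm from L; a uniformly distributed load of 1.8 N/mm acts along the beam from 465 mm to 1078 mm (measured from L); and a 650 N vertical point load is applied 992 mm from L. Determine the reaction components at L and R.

L_x = 0, L_y = 527.0 N, R_y = 1766 N

Resultant of the distributed load: 1.8 × 613 = 1103.4 N at 771.5 mm from L.
Taking moments about L: R_y·1123 − 540·903 − (1.8·613)·771.5 − 650·992 = 0 → R_y = 1983693.1/1123 = 1766.42 ≈ 1766 N.
ΣF_y = 0: L_y + 1766.42 − 540 − 1.8·613 − 650 = 0 → L_y = 527.0 N.
ΣF_x = 0: no horizontal applied forces, so L_x = 0.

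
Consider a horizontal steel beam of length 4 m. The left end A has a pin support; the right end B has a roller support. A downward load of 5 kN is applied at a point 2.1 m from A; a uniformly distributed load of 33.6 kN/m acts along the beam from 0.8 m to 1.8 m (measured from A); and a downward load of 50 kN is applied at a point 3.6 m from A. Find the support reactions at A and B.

Resultant of the distributed load: 33.6 × 1 = 33.6 kN at 1.3 m from A.
ΣM about A: B_y·4 − 5·2.1 − (33.6·1)·1.3 − 50·3.6 = 0 → B_y = 234.18/4 = 58.545 ≈ 58.55 kN.
ΣF_y = 0: A_y + 58.545 − 5 − 33.6·1 − 50 = 0 → A_y = 30.05 kN.
ΣF_x = 0: no horizontal applied forces, so A_x = 0.

A_x = 0, A_y = 30.05 kN, B_y = 58.55 kN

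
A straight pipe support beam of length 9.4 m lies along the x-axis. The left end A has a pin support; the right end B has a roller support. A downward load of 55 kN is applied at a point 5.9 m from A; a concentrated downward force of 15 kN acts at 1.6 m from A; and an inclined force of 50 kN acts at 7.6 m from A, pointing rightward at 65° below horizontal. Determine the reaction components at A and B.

ΣM about A: B_y·9.4 − 55·5.9 − 15·1.6 − 50·sin65°·7.6 = 0 → B_y = 692.897/9.4 = 73.7124 ≈ 73.71 kN.
ΣF_y = 0: A_y + 73.7124 − 55 − 15 − 50·sin65° = 0 → A_y = 41.60 kN.
ΣF_x = 0: A_x + 50·cos65° = 0 → A_x = -21.13 kN.

A_x = -21.13 kN, A_y = 41.60 kN, B_y = 73.71 kN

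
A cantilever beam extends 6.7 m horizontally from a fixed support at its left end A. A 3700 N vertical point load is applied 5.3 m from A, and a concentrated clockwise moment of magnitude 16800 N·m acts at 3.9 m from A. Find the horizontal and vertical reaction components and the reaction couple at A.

ΣF_x = 0: A_x = 0.
ΣF_y = 0: A_y − 3700 = 0 → A_y = 3700 N.
ΣM about A: M_A − 3700·5.3 − 16800 = 0 → M_A = 36410 N·m.

A_x = 0, A_y = 3700 N, M_A = 36410 N·m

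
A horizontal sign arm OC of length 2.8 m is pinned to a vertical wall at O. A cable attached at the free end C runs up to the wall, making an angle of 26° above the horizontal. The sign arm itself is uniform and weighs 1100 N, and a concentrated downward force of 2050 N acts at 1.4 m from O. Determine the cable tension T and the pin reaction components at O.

ΣM about O: T·sin26°·2.8 − 1100·1.4 − 2050·1.4 = 0 → T = 4410/(2.8·0.438371) = 3592.85 ≈ 3593 N.
ΣF_x = 0: O_x − T·cos26° = 0 → O_x = 3592.85 × 0.898794 = 3229 N.
ΣF_y = 0: O_y + T·sin26° − 1100 − 2050 = 0 → O_y = 3150 − 3592.85 × 0.438371 = 1575 N.

T = 3593 N, O_x = 3229 N, O_y = 1575 N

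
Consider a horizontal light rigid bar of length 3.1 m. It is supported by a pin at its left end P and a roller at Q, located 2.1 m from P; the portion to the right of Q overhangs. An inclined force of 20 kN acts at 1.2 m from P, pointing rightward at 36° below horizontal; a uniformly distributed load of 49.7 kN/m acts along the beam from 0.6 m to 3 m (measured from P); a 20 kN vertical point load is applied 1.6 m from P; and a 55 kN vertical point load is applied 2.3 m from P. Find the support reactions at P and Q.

P_x = -16.18 kN, P_y = 21.60 kN, Q_y = 184.4 kN

Resultant of the distributed load: 49.7 × 2.4 = 119.28 kN at 1.8 m from P.
Taking moments about P: Q_y·2.1 − 20·sin36°·1.2 − (49.7·2.4)·1.8 − 20·1.6 − 55·2.3 = 0 → Q_y = 387.311/2.1 = 184.434 ≈ 184.4 kN.
ΣF_y = 0: P_y + 184.434 − 20·sin36° − 49.7·2.4 − 20 − 55 = 0 → P_y = 21.60 kN.
ΣF_x = 0: P_x + 20·cos36° = 0 → P_x = -16.18 kN.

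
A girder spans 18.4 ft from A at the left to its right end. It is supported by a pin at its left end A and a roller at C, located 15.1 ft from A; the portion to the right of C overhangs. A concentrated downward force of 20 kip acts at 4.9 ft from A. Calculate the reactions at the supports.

A_x = 0, A_y = 13.51 kip, C_y = 6.490 kip

Taking moments about A: C_y·15.1 − 20·4.9 = 0 → C_y = 98/15.1 = 6.49007 ≈ 6.490 kip.
ΣF_y = 0: A_y + 6.49007 − 20 = 0 → A_y = 13.51 kip.
ΣF_x = 0: no horizontal applied forces, so A_x = 0.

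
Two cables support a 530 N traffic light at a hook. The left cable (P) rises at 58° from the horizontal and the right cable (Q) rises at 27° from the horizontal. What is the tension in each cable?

ΣF_x = 0: −T_P·cos58° + T_Q·cos27° = 0 → T_Q = 0.594742·T_P.
ΣF_y = 0: T_P·sin58° + T_Q·sin27° = 530.
Substitute: T_P·(0.848048 + 0.594742·0.45399) = 530 → T_P = 474.038 ≈ 474.0 N.
Then T_Q = 0.594742 × 474.038 = 281.9 N.

T_P = 474.0 N, T_Q = 281.9 N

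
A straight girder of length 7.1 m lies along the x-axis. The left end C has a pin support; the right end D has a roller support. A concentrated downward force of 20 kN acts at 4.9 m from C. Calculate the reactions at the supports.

ΣM about C: D_y·7.1 − 20·4.9 = 0 → D_y = 98/7.1 = 13.8028 ≈ 13.80 kN.
ΣF_y = 0: C_y + 13.8028 − 20 = 0 → C_y = 6.197 kN.
ΣF_x = 0: no horizontal applied forces, so C_x = 0.

C_x = 0, C_y = 6.197 kN, D_y = 13.80 kN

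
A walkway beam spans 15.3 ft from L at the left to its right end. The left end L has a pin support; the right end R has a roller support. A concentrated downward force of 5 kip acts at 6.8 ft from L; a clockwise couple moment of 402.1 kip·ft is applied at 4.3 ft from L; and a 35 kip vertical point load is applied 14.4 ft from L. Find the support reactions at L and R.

L_x = 0, L_y = -21.44 kip, R_y = 61.44 kip

ΣM about L: R_y·15.3 − 5·6.8 − 402.1 − 35·14.4 = 0 → R_y = 940.1/15.3 = 61.4444 ≈ 61.44 kip.
ΣF_y = 0: L_y + 61.4444 − 5 − 35 = 0 → L_y = -21.44 kip.
ΣF_x = 0: no horizontal applied forces, so L_x = 0.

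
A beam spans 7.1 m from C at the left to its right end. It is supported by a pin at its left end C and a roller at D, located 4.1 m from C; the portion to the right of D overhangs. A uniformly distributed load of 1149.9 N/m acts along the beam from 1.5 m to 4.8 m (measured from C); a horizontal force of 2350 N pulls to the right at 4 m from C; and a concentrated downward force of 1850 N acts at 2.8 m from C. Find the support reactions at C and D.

Resultant of the distributed load: 1149.9 × 3.3 = 3794.67 N at 3.15 m from C.
Taking moments about C: D_y·4.1 − (1149.9·3.3)·3.15 − 1850·2.8 = 0 → D_y = 17133.2105/4.1 = 4178.83 ≈ 4179 N.
ΣF_y = 0: C_y + 4178.83 − 1149.9·3.3 − 1850 = 0 → C_y = 1466 N.
ΣF_x = 0: C_x + 2350 = 0 → C_x = -2350 N.

C_x = -2350 N, C_y = 1466 N, D_y = 4179 N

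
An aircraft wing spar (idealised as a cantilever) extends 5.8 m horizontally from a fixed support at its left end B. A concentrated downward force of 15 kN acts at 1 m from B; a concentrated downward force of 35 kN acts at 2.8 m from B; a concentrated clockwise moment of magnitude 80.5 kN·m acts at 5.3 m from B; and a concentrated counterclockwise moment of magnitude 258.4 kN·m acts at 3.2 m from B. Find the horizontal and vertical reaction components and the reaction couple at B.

ΣF_x = 0: B_x = 0.
ΣF_y = 0: B_y − 15 − 35 = 0 → B_y = 50.00 kN.
ΣM about B: M_B − 15·1 − 35·2.8 − 80.5 + 258.4 = 0 → M_B = -64.90 kN·m.

B_x = 0, B_y = 50.00 kN, M_B = -64.90 kN·m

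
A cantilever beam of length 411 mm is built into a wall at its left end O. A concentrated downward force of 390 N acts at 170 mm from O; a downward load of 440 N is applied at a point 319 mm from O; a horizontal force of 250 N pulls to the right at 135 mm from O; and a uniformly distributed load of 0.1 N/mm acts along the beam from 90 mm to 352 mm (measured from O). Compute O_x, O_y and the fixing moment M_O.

Resultant of the distributed load: 0.1 × 262 = 26.2 N at 221 mm from O.
ΣF_x = 0: O_x + 250 = 0 → O_x = -250.0 N.
ΣF_y = 0: O_y − 390 − 440 − 0.1·262 = 0 → O_y = 856.2 N.
ΣM about O: M_O − 390·170 − 440·319 − (0.1·262)·221 = 0 → M_O = 212500 N·mm.

O_x = -250.0 N, O_y = 856.2 N, M_O = 212500 N·mm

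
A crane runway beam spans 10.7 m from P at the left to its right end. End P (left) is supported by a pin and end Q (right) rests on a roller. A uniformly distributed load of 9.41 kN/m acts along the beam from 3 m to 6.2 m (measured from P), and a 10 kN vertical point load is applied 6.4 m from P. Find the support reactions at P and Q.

Resultant of the distributed load: 9.41 × 3.2 = 30.112 kN at 4.6 m from P.
Moments about P: Q_y·10.7 − (9.41·3.2)·4.6 − 10·6.4 = 0 → Q_y = 202.5152/10.7 = 18.9267 ≈ 18.93 kN.
ΣF_y = 0: P_y + 18.9267 − 9.41·3.2 − 10 = 0 → P_y = 21.19 kN.
ΣF_x = 0: no horizontal applied forces, so P_x = 0.

P_x = 0, P_y = 21.19 kN, Q_y = 18.93 kN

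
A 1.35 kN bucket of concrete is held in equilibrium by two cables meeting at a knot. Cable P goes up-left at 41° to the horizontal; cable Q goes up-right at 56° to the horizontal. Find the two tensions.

T_P = 0.7606 kN, T_Q = 1.027 kN

ΣF_x = 0: −T_P·cos41° + T_Q·cos56° = 0 → T_Q = 1.34964·T_P.
ΣF_y = 0: T_P·sin41° + T_Q·sin56° = 1.35.
Substitute: T_P·(0.656059 + 1.34964·0.829038) = 1.35 → T_P = 0.76058 ≈ 0.7606 kN.
Then T_Q = 1.34964 × 0.76058 = 1.027 kN.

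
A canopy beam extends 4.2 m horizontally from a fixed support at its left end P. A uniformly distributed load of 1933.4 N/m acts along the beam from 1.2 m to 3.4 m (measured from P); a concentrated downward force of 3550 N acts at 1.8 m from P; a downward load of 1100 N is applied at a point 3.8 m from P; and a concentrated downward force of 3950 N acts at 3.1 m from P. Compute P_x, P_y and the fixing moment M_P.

P_x = 0, P_y = 12850 N, M_P = 32600 N·m

Resultant of the distributed load: 1933.4 × 2.2 = 4253.48 N at 2.3 m from P.
ΣF_x = 0: P_x = 0.
ΣF_y = 0: P_y − 1933.4·2.2 − 3550 − 1100 − 3950 = 0 → P_y = 12850 N.
ΣM about P: M_P − (1933.4·2.2)·2.3 − 3550·1.8 − 1100·3.8 − 3950·3.1 = 0 → M_P = 32600 N·m.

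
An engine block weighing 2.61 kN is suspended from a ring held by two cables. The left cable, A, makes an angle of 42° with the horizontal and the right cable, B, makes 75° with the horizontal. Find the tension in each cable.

T_A = 0.7582 kN, T_B = 2.177 kN

ΣF_x = 0: −T_A·cos42° + T_B·cos75° = 0 → T_B = 2.87129·T_A.
ΣF_y = 0: T_A·sin42° + T_B·sin75° = 2.61.
Substitute: T_A·(0.669131 + 2.87129·0.965926) = 2.61 → T_A = 0.758151 ≈ 0.7582 kN.
Then T_B = 2.87129 × 0.758151 = 2.177 kN.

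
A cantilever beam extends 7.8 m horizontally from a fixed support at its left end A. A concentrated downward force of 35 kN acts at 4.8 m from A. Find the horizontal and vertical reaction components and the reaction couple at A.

A_x = 0, A_y = 35.00 kN, M_A = 168.0 kN·m

ΣF_x = 0: A_x = 0.
ΣF_y = 0: A_y − 35 = 0 → A_y = 35.00 kN.
ΣM about A: M_A − 35·4.8 = 0 → M_A = 168.0 kN·m.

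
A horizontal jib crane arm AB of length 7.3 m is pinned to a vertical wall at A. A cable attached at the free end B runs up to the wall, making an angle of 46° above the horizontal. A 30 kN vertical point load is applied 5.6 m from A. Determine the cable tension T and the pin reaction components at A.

ΣM about A: T·sin46°·7.3 − 30·5.6 = 0 → T = 168/(7.3·0.71934) = 31.9928 ≈ 31.99 kN.
ΣF_x = 0: A_x − T·cos46° = 0 → A_x = 31.9928 × 0.694658 = 22.22 kN.
ΣF_y = 0: A_y + T·sin46° − 30 = 0 → A_y = 30 − 31.9928 × 0.71934 = 6.986 kN.

T = 31.99 kN, A_x = 22.22 kN, A_y = 6.986 kN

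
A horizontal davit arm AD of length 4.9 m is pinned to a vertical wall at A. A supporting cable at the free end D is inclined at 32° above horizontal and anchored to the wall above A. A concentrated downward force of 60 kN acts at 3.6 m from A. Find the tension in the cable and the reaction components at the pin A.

ΣM about A: T·sin32°·4.9 − 60·3.6 = 0 → T = 216/(4.9·0.529919) = 83.1856 ≈ 83.19 kN.
ΣF_x = 0: A_x − T·cos32° = 0 → A_x = 83.1856 × 0.848048 = 70.55 kN.
ΣF_y = 0: A_y + T·sin32° − 60 = 0 → A_y = 60 − 83.1856 × 0.529919 = 15.92 kN.

T = 83.19 kN, A_x = 70.55 kN, A_y = 15.92 kN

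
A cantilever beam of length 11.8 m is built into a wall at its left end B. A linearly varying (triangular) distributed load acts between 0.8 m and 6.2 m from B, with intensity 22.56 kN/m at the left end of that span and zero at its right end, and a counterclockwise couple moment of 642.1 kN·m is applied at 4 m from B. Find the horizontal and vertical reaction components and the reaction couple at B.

B_x = 0, B_y = 60.91 kN, M_B = -483.7 kN·m

Resultant of the triangular load: ½ × 22.56 × 5.4 = 60.912 kN, acting at 2.6 m from B (one-third of the span from the peak).
ΣF_x = 0: B_x = 0.
ΣF_y = 0: B_y − ½·22.56·5.4 = 0 → B_y = 60.91 kN.
ΣM about B: M_B − (½·22.56·5.4)·2.6 + 642.1 = 0 → M_B = -483.7 kN·m.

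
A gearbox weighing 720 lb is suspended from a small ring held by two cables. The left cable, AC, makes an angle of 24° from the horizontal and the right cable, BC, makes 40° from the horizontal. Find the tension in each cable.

T_AC = 613.7 lb, T_BC = 731.8 lb

ΣF_x = 0: −T_AC·cos24° + T_BC·cos40° = 0 → T_BC = 1.19255·T_AC.
ΣF_y = 0: T_AC·sin24° + T_BC·sin40° = 720.
Substitute: T_AC·(0.406737 + 1.19255·0.642788) = 720 → T_AC = 613.657 ≈ 613.7 lb.
Then T_BC = 1.19255 × 613.657 = 731.8 lb.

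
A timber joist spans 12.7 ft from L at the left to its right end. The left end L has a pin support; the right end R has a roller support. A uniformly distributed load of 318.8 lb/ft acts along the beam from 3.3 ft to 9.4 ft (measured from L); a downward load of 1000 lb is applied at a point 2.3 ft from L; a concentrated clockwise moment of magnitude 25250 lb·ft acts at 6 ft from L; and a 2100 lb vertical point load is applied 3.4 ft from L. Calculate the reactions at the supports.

Resultant of the distributed load: 318.8 × 6.1 = 1944.68 lb at 6.35 ft from L.
Taking moments about L: R_y·12.7 − (318.8·6.1)·6.35 − 1000·2.3 − 25250 − 2100·3.4 = 0 → R_y = 47038.718/12.7 = 3703.84 ≈ 3704 lb.
ΣF_y = 0: L_y + 3703.84 − 318.8·6.1 − 1000 − 2100 = 0 → L_y = 1341 lb.
ΣF_x = 0: no horizontal applied forces, so L_x = 0.

L_x = 0, L_y = 1341 lb, R_y = 3704 lb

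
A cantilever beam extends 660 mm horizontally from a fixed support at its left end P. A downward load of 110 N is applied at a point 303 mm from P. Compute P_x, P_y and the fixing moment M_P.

ΣF_x = 0: P_x = 0.
ΣF_y = 0: P_y − 110 = 0 → P_y = 110.0 N.
ΣM about P: M_P − 110·303 = 0 → M_P = 33330 N·mm.

P_x = 0, P_y = 110.0 N, M_P = 33330 N·mm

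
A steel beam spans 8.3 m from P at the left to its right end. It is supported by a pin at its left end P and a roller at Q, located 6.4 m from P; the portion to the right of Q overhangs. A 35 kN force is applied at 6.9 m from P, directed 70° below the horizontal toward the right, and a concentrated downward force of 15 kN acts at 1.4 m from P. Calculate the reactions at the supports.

P_x = -11.97 kN, P_y = 9.149 kN, Q_y = 38.74 kN

Moments about P: Q_y·6.4 − 35·sin70°·6.9 − 15·1.4 = 0 → Q_y = 247.936/6.4 = 38.74 kN.
ΣF_y = 0: P_y + 38.74 − 35·sin70° − 15 = 0 → P_y = 9.149 kN.
ΣF_x = 0: P_x + 35·cos70° = 0 → P_x = -11.97 kN.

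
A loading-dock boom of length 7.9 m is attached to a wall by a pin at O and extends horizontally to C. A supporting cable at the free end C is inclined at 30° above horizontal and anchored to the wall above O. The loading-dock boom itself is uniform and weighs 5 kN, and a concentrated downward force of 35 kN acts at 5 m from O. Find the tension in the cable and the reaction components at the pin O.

T = 49.30 kN, O_x = 42.70 kN, O_y = 15.35 kN

ΣM about O: T·sin30°·7.9 − 5·3.95 − 35·5 = 0 → T = 194.75/(7.9·0.5) = 49.3038 ≈ 49.30 kN.
ΣF_x = 0: O_x − T·cos30° = 0 → O_x = 49.3038 × 0.866025 = 42.70 kN.
ΣF_y = 0: O_y + T·sin30° − 5 − 35 = 0 → O_y = 40 − 49.3038 × 0.5 = 15.35 kN.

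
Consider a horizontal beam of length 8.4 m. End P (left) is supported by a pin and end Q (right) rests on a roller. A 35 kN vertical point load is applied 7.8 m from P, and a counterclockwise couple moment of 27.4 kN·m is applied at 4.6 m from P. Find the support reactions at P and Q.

ΣM about P: Q_y·8.4 − 35·7.8 + 27.4 = 0 → Q_y = 245.6/8.4 = 29.2381 ≈ 29.24 kN.
ΣF_y = 0: P_y + 29.2381 − 35 = 0 → P_y = 5.762 kN.
ΣF_x = 0: no horizontal applied forces, so P_x = 0.

P_x = 0, P_y = 5.762 kN, Q_y = 29.24 kN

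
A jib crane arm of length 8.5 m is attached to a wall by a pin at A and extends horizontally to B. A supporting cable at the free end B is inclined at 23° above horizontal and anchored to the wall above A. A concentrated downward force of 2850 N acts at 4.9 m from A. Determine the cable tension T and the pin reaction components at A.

T = 4205 N, A_x = 3871 N, A_y = 1207 N

ΣM about A: T·sin23°·8.5 − 2850·4.9 = 0 → T = 13965/(8.5·0.390731) = 4204.79 ≈ 4205 N.
ΣF_x = 0: A_x − T·cos23° = 0 → A_x = 4204.79 × 0.920505 = 3871 N.
ΣF_y = 0: A_y + T·sin23° − 2850 = 0 → A_y = 2850 − 4204.79 × 0.390731 = 1207 N.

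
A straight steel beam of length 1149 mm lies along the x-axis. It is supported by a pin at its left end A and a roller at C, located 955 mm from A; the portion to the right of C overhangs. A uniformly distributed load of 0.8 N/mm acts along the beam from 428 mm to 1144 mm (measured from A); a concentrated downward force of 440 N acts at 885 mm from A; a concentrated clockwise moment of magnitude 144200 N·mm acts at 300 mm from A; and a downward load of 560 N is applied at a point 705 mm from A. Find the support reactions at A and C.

Resultant of the distributed load: 0.8 × 716 = 572.8 N at 786 mm from A.
ΣM about A: C_y·955 − (0.8·716)·786 − 440·885 − 144200 − 560·705 = 0 → C_y = 1378620.8/955 = 1443.58 ≈ 1444 N.
ΣF_y = 0: A_y + 1443.58 − 0.8·716 − 440 − 560 = 0 → A_y = 129.2 N.
ΣF_x = 0: no horizontal applied forces, so A_x = 0.

A_x = 0, A_y = 129.2 N, C_y = 1444 N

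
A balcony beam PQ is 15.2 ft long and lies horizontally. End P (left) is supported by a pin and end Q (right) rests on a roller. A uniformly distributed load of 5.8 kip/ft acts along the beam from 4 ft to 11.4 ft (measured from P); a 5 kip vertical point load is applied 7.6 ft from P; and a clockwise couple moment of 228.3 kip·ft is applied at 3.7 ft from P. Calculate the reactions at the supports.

Resultant of the distributed load: 5.8 × 7.4 = 42.92 kip at 7.7 ft from P.
ΣM about P: Q_y·15.2 − (5.8·7.4)·7.7 − 5·7.6 − 228.3 = 0 → Q_y = 596.784/15.2 = 39.2621 ≈ 39.26 kip.
ΣF_y = 0: P_y + 39.2621 − 5.8·7.4 − 5 = 0 → P_y = 8.658 kip.
ΣF_x = 0: no horizontal applied forces, so P_x = 0.

P_x = 0, P_y = 8.658 kip, Q_y = 39.26 kip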